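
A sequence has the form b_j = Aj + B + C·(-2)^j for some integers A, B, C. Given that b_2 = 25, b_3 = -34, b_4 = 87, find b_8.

Plug in j = 2, 3, 4: 2A + B + 4C = 25; 3A + B - 8C = -34; 4A + B + 16C = 87.
Subtracting the first from the second: A - 12C = -59.
Subtracting the second from the third: A + 24C = 121.
Solving: C = 5, A = 1, then B = 3.
So b_j = 1·j + 3 + 5·(-2)^j; at j=8 this is 1291.

1291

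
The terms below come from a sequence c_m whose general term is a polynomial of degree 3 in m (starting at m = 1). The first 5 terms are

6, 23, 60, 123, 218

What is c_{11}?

1st diffs: 17, 37, 63, 95.
2nd diffs: 20, 26, 32.
3rd diffs: 6, 6 (constant).
Newton forward-difference form: c_m = 6 + 17·C(m-1,1) + 20·C(m-1,2) + 6·C(m-1,3).
At m = 11: m-1 = 10, so c_{11} = 6 + 170 + 900 + 720 = 1796.

1796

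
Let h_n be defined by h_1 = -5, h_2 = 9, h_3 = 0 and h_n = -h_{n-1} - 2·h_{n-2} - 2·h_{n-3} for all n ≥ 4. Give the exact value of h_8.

-42

Iterate the recurrence:
h_4 = -8  h_5 = -10  h_6 = 26  h_7 = 10  h_8 = -42.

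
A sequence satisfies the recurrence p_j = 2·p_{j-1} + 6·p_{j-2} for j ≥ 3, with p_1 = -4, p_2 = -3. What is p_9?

-56640

Applying the relation repeatedly:
p_3 = -30;  p_4 = -78;  p_5 = -336;  p_6 = -1140;  p_7 = -4296;  p_8 = -15432;  p_9 = -56640.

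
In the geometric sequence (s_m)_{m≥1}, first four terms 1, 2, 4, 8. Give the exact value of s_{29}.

Common ratio r = 2.
s_m = 1·2^(m-1).
s_{29} = 1·2^28 = 268435456.

268435456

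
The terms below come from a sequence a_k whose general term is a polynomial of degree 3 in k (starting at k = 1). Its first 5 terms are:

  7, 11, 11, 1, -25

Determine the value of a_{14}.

1st diffs: 4, 0, -10, -26.
2nd diffs: -4, -10, -16.
3rd diffs: -6, -6 (constant).
Newton forward-difference form: a_k = 7 + 4·C(k-1,1) + (-4)·C(k-1,2) + (-6)·C(k-1,3).
At k = 14: k-1 = 13, so a_{14} = 7 + 52 - 312 - 1716 = -1969.

-1969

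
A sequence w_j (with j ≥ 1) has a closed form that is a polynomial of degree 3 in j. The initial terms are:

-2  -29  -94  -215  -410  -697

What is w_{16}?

-12587

1st diffs: -27, -65, -121, -195, -287.
2nd diffs: -38, -56, -74, -92.
3rd diffs: -18, -18, -18 (constant).
So w_j = -3j^3 - j^2 - 3j + 5.
Evaluating at j = 16 gives w_{16} = -12587.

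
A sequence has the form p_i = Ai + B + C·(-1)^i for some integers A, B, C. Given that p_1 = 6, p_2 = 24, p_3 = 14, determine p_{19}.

78

The three given values yield: A + B - C = 6; 2A + B + C = 24; 3A + B - C = 14.
Subtracting the first from the second: A + 2C = 18.
Subtracting the second from the third: A - 2C = -10.
Solving: C = 7, A = 4, then B = 9.
Therefore p_{19} = 76 + 9 + 7·(-1) = 78.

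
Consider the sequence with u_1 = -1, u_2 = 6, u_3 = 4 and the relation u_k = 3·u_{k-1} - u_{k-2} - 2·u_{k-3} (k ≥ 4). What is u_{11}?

u_4 = 8; u_5 = 8; u_6 = 8; u_7 = 0; u_8 = -24; u_9 = -88; u_{10} = -240; u_{11} = -584.

-584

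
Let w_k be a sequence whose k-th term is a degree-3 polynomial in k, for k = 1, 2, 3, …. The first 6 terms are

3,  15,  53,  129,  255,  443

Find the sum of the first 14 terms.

1st diffs: 12, 38, 76, 126, 188.
2nd diffs: 26, 38, 50, 62.
3rd diffs: 12, 12, 12 (constant).
Newton forward-difference form: w_k = 3 + 12·C(k-1,1) + 26·C(k-1,2) + 12·C(k-1,3).
Continuing: …, 705, 1053, 1499, 2055, …, w_{14} = 5619.
Summing k = 1..14 (14 terms) gives 22610.

22610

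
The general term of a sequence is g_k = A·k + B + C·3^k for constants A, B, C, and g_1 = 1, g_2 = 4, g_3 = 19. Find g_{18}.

387420436

The three given values yield: A + B + 3C = 1; 2A + B + 9C = 4; 3A + B + 27C = 19.
Subtracting the first from the second: A + 6C = 3.
Subtracting the second from the third: A + 18C = 15.
Solving: C = 1, A = -3, then B = 1.
Therefore g_{18} = -54 + 1 + 1·387420489 = 387420436.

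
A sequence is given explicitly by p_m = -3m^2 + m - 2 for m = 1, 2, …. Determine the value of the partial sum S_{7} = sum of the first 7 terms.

-406

Over m = 1..7: Σm = 28, Σm² = 140.
Total = (-3)·140 + (1)·28 + (-2)·7 = -406.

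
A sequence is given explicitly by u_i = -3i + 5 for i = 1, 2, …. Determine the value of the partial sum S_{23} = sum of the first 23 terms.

Over i = 1..23: Σi = 276.
Total = (-3)·276 + (5)·23 = -713.

-713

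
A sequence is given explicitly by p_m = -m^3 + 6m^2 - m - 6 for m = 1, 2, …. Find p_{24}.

p_{24} = -1·24^3 + 6·24^2 - 1·24 - 6 = -10398.

-10398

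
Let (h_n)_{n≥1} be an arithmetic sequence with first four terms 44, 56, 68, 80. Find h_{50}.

Common difference d = 12.
h_n = 44 + (n - 1)·12.
h_{50} = 44 + 49·12 = 632.

632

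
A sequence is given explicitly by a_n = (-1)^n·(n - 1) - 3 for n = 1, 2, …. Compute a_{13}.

-15

(-1)^13 = -1; n - 1 at n=13 is 12; so a_{13} = -15.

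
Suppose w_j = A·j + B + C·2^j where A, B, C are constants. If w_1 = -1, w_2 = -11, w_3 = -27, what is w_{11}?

The three given values yield: A + B + 2C = -1; 2A + B + 4C = -11; 3A + B + 8C = -27.
Subtracting the first from the second: A + 2C = -10.
Subtracting the second from the third: A + 4C = -16.
Solving: C = -3, A = -4, then B = 9.
So w_j = -4·j + 9 + (-3)·2^j; at j=11 this is -6179.

-6179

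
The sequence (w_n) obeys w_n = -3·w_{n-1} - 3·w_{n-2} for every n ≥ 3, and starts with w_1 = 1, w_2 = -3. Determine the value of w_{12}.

w_3 = 6, w_4 = -9, w_5 = 9, w_6 = 0, w_7 = -27, w_8 = 81, w_9 = -162, w_{10} = 243, w_{11} = -243, w_{12} = 0.

0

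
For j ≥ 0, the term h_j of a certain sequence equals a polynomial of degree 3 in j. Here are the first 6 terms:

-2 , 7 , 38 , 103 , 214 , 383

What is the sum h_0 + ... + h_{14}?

1st diffs: 9, 31, 65, 111, 169.
2nd diffs: 22, 34, 46, 58.
3rd diffs: 12, 12, 12 (constant).
So h_j = 2j^3 + 5j^2 + 2j - 2.
Continuing: …, 622, 943, 1358, 1879, …, h_{14} = 6494.
Summing j = 0..14 (15 terms) gives 27305.

27305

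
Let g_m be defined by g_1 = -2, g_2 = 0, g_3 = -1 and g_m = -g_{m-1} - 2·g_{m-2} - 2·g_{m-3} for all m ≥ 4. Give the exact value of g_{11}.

Applying the relation repeatedly:
g_4 = 5; g_5 = -3; g_6 = -5; g_7 = 1; g_8 = 15; g_9 = -7; g_{10} = -25; g_{11} = 9.

9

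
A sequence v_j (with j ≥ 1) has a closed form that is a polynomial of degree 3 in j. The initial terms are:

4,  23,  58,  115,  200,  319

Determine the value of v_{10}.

1255

1st diffs: 19, 35, 57, 85, 119.
2nd diffs: 16, 22, 28, 34.
3rd diffs: 6, 6, 6 (constant).
So v_j = j^3 + 2j^2 + 6j - 5.
Evaluating at j = 10 gives v_{10} = 1255.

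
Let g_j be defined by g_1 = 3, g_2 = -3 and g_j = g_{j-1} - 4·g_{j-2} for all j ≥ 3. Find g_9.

Applying the relation repeatedly:
g_3 = -15;  g_4 = -3;  g_5 = 57;  g_6 = 69;  g_7 = -159;  g_8 = -435;  g_9 = 201.

201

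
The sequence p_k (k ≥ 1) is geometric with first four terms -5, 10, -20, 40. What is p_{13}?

-20480

Common ratio r = -2.
p_k = (-5)·(-2)^(k-1).
p_{13} = (-5)·(-2)^12 = -20480.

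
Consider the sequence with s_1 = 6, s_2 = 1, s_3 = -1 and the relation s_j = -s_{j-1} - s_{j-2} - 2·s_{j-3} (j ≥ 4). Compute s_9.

s_4 = -12  s_5 = 11  s_6 = 3  s_7 = 10  s_8 = -35  s_9 = 19.

19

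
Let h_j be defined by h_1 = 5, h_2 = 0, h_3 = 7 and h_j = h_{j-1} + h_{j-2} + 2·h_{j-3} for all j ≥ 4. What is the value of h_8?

Applying the relation repeatedly:
h_4 = 17;  h_5 = 24;  h_6 = 55;  h_7 = 113;  h_8 = 216.

216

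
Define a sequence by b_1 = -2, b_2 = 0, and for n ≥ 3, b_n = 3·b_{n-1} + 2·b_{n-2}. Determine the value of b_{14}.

-4041180

Iterate the recurrence:
b_3 = -4; b_4 = -12; b_5 = -44; …; b_{11} = -89452; b_{12} = -318588; b_{13} = -1134668; b_{14} = -4041180.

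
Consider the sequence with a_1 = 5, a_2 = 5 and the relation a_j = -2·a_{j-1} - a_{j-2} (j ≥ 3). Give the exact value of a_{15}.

-135

a_3 = -15  a_4 = 25  a_5 = -35  …  a_{12} = 105  a_{13} = -115  a_{14} = 125  a_{15} = -135.
(Characteristic roots are -1 and -1.)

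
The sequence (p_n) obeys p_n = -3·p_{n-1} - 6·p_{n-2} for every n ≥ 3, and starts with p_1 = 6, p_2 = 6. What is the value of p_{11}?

-62694

Iterate the recurrence:
p_3 = -54, p_4 = 126, p_5 = -54, p_6 = -594, p_7 = 2106, p_8 = -2754, p_9 = -4374, p_{10} = 29646, p_{11} = -62694.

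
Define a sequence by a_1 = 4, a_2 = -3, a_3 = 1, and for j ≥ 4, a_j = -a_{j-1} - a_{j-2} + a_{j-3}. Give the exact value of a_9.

20

Step forward from the initial values:
a_4 = 6  a_5 = -10  a_6 = 5  a_7 = 11  a_8 = -26  a_9 = 20.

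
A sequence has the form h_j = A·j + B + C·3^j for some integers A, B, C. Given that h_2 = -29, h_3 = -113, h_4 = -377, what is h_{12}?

At j = 2, 3, 4: 2A + B + 9C = -29; 3A + B + 27C = -113; 4A + B + 81C = -377.
Subtracting the first from the second: A + 18C = -84.
Subtracting the second from the third: A + 54C = -264.
Solving: C = -5, A = 6, then B = 4.
So h_j = 6·j + 4 + (-5)·3^j; at j=12 this is -2657129.

-2657129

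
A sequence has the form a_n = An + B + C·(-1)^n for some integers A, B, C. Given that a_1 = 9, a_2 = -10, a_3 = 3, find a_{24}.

-76

Plug in n = 1, 2, 3: A + B - C = 9; 2A + B + C = -10; 3A + B - C = 3.
Subtracting the first from the second: A + 2C = -19.
Subtracting the second from the third: A - 2C = 13.
Solving: C = -8, A = -3, then B = 4.
So a_n = -3·n + 4 + (-8)·(-1)^n; at n=24 this is -76.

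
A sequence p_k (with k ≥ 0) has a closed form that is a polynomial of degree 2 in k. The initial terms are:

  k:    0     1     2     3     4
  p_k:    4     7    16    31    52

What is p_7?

1st diffs: 3, 9, 15, 21.
2nd diffs: 6, 6, 6 (constant).
Newton forward-difference form: p_k = 4 + 3·C(k,1) + 6·C(k,2).
At k = 7: k = 7, so p_7 = 4 + 21 + 126 = 151.

151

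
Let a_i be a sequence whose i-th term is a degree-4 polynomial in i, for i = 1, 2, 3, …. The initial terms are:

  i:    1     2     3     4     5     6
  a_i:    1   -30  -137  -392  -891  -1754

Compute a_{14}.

1st diffs: -31, -107, -255, -499, -863.
2nd diffs: -76, -148, -244, -364.
3rd diffs: -72, -96, -120.
4th diffs: -24, -24 (constant).
So a_i = -i^4 - 2i^3 - i^2 + i + 4.
Evaluating at i = 14 gives a_{14} = -44082.

-44082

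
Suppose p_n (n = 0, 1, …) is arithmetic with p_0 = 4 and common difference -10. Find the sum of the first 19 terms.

p_n = 4 + (n - 0)·(-10).
p_{18} = -176; S = 19·(4 + (-176))/2 = -1634.

-1634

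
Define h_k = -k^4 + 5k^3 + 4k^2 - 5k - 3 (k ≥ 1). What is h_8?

-1323

h_8 = -1·8^4 + 5·8^3 + 4·8^2 - 5·8 - 3 = -1323.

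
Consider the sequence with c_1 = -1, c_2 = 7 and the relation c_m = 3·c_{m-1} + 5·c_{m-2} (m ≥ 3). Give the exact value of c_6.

1402

Compute successive terms:
c_3 = 16;  c_4 = 83;  c_5 = 329;  c_6 = 1402.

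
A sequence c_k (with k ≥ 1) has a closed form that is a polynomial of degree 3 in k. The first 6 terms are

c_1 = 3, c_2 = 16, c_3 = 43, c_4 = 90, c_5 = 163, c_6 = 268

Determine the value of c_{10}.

1st diffs: 13, 27, 47, 73, 105.
2nd diffs: 14, 20, 26, 32.
3rd diffs: 6, 6, 6 (constant).
Newton forward-difference form: c_k = 3 + 13·C(k-1,1) + 14·C(k-1,2) + 6·C(k-1,3).
At k = 10: k-1 = 9, so c_{10} = 3 + 117 + 504 + 504 = 1128.

1128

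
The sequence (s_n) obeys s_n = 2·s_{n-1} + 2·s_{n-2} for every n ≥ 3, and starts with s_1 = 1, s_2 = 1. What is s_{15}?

Step forward from the initial values:
s_3 = 4, s_4 = 10, s_5 = 28, …, s_{12} = 31648, s_{13} = 86464, s_{14} = 236224, s_{15} = 645376.

645376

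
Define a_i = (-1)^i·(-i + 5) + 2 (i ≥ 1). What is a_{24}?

-17

(-1)^24 = 1; -i + 5 at i=24 is -19; so a_{24} = -17.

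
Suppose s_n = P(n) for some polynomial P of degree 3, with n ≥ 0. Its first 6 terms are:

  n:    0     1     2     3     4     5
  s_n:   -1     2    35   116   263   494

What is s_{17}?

1st diffs: 3, 33, 81, 147, 231.
2nd diffs: 30, 48, 66, 84.
3rd diffs: 18, 18, 18 (constant).
So s_n = 3n^3 + 6n^2 - 6n - 1.
Evaluating at n = 17 gives s_{17} = 16370.

16370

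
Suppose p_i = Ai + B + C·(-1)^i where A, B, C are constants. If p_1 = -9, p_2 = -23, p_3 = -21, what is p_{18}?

The three given values yield: A + B - C = -9; 2A + B + C = -23; 3A + B - C = -21.
Subtracting the first from the second: A + 2C = -14.
Subtracting the second from the third: A - 2C = 2.
Solving: C = -4, A = -6, then B = -7.
Hence p_{18} = -6·18 + (-7) + (-4)·1 = -119.

-119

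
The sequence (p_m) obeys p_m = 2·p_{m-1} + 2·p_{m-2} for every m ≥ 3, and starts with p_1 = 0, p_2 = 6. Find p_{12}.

109632

Compute successive terms:
p_3 = 12  p_4 = 36  p_5 = 96  p_6 = 264  p_7 = 720  p_8 = 1968  p_9 = 5376  p_{10} = 14688  p_{11} = 40128  p_{12} = 109632.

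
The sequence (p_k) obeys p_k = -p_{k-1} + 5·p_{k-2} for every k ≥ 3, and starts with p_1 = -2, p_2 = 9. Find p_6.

Iterate the recurrence:
p_3 = -19;  p_4 = 64;  p_5 = -159;  p_6 = 479.

479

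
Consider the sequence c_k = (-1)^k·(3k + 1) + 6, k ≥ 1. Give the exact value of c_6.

(-1)^6 = 1; 3k + 1 at k=6 is 19; so c_6 = 25.

25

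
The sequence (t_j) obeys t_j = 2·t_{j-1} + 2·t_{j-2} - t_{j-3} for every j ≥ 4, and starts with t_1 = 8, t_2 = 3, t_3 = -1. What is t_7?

-88

Step forward from the initial values:
t_4 = -4  t_5 = -13  t_6 = -33  t_7 = -88.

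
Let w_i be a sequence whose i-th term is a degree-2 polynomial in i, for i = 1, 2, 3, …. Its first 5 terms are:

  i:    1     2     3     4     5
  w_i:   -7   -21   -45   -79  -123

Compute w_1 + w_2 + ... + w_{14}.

1st diffs: -14, -24, -34, -44.
2nd diffs: -10, -10, -10 (constant).
Newton forward-difference form: w_i = -7 + (-14)·C(i-1,1) + (-10)·C(i-1,2).
Continuing: …, -177, -241, -315, -399, …, w_{14} = -969.
Summing i = 1..14 (14 terms) gives -5012.

-5012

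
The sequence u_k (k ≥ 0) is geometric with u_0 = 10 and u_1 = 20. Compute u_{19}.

5242880

Common ratio r = 2.
u_k = 10·2^(k-0).
u_{19} = 10·2^19 = 5242880.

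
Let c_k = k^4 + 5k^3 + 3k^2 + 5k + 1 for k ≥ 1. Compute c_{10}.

15351

c_{10} = 1·10^4 + 5·10^3 + 3·10^2 + 5·10 + 1 = 15351.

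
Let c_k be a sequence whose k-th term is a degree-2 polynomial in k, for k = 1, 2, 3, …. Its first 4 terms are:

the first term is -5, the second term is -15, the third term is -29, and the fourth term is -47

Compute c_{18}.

1st diffs: -10, -14, -18.
2nd diffs: -4, -4 (constant).
So c_k = -2k^2 - 4k + 1.
Evaluating at k = 18 gives c_{18} = -719.

-719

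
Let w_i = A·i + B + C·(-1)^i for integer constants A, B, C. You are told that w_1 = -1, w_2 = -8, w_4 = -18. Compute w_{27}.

The three given values yield: A + B - C = -1; 2A + B + C = -8; 4A + B + C = -18.
Subtracting the first from the second: A + 2C = -7.
Subtracting the second from the third: 2A = -10.
Solving: C = -1, A = -5, then B = 3.
Hence w_{27} = -5·27 + 3 + (-1)·(-1) = -131.

-131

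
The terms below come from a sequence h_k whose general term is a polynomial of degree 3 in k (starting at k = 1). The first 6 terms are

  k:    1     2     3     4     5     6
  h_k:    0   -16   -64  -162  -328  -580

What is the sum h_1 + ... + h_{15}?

1st diffs: -16, -48, -98, -166, -252.
2nd diffs: -32, -50, -68, -86.
3rd diffs: -18, -18, -18 (constant).
So h_k = -3k^3 + 2k^2 - k + 2.
Continuing: …, -936, -1414, -2032, -2808, …, h_{15} = -9688.
Summing k = 1..15 (15 terms) gives -40810.

-40810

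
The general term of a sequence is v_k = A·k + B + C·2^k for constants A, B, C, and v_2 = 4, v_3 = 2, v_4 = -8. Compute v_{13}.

-16306

The three given values yield: 2A + B + 4C = 4; 3A + B + 8C = 2; 4A + B + 16C = -8.
Subtracting the first from the second: A + 4C = -2.
Subtracting the second from the third: A + 8C = -10.
Solving: C = -2, A = 6, then B = 0.
Hence v_{13} = 6·13 + 0 + (-2)·8192 = -16306.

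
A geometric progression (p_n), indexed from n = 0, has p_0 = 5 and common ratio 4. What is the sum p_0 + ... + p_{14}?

1789569705

p_n = 5·4^(n-0).
S = 5·(4^15 - 1)/(4 - 1) = 5·(1073741824 - 1)/(3) = 1789569705.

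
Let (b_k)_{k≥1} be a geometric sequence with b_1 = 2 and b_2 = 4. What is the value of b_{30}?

Common ratio r = 2.
b_k = 2·2^(k-1).
b_{30} = 2·2^29 = 1073741824.

1073741824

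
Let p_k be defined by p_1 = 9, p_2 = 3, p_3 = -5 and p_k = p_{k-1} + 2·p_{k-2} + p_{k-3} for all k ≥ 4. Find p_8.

Iterate the recurrence:
p_4 = 10  p_5 = 3  p_6 = 18  p_7 = 34  p_8 = 73.

73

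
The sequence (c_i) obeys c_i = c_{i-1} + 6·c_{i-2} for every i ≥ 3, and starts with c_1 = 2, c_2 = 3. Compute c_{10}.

Step forward from the initial values:
c_3 = 15, c_4 = 33, c_5 = 123, c_6 = 321, c_7 = 1059, c_8 = 2985, c_9 = 9339, c_{10} = 27249.
(Characteristic roots are 3 and -2.)

27249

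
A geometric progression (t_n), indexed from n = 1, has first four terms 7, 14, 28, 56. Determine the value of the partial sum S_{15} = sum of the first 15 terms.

229369

Common ratio r = 2.
t_n = 7·2^(n-1).
S = 7·(2^15 - 1)/(2 - 1) = 7·(32768 - 1)/(1) = 229369.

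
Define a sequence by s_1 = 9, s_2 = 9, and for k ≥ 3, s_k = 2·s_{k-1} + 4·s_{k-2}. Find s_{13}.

Step forward from the initial values:
s_3 = 54, s_4 = 144, s_5 = 504, …, s_{10} = 175104, s_{11} = 566784, s_{12} = 1833984, s_{13} = 5935104.

5935104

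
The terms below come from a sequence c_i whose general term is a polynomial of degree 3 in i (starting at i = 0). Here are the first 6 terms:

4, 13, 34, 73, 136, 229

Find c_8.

1st diffs: 9, 21, 39, 63, 93.
2nd diffs: 12, 18, 24, 30.
3rd diffs: 6, 6, 6 (constant).
Newton forward-difference form: c_i = 4 + 9·C(i,1) + 12·C(i,2) + 6·C(i,3).
At i = 8: i = 8, so c_8 = 4 + 72 + 336 + 336 = 748.

748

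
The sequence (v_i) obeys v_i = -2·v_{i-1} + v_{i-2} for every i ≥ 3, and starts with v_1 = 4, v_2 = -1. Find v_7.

Applying the relation repeatedly:
v_3 = 6  v_4 = -13  v_5 = 32  v_6 = -77  v_7 = 186.

186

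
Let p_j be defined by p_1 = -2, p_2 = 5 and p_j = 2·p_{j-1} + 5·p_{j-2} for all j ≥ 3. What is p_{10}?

29725

Compute successive terms:
p_3 = 0; p_4 = 25; p_5 = 50; p_6 = 225; p_7 = 700; p_8 = 2525; p_9 = 8550; p_{10} = 29725.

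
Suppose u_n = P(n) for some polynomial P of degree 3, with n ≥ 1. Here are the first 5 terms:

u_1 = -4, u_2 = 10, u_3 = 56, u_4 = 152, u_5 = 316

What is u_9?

2012

1st diffs: 14, 46, 96, 164.
2nd diffs: 32, 50, 68.
3rd diffs: 18, 18 (constant).
Newton forward-difference form: u_n = -4 + 14·C(n-1,1) + 32·C(n-1,2) + 18·C(n-1,3).
At n = 9: n-1 = 8, so u_9 = -4 + 112 + 896 + 1008 = 2012.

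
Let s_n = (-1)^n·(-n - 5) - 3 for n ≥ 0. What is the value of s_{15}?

17

(-1)^15 = -1; -n - 5 at n=15 is -20; so s_{15} = 17.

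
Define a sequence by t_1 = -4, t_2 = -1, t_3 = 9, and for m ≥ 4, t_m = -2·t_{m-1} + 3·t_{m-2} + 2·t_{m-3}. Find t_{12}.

Iterate the recurrence:
t_4 = -29; t_5 = 83; t_6 = -235; t_7 = 661; t_8 = -1861; t_9 = 5235; t_{10} = -14731; t_{11} = 41445; t_{12} = -116613.

-116613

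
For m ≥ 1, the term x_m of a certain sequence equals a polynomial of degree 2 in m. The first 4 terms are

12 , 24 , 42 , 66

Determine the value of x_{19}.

1146

1st diffs: 12, 18, 24.
2nd diffs: 6, 6 (constant).
Newton forward-difference form: x_m = 12 + 12·C(m-1,1) + 6·C(m-1,2).
At m = 19: m-1 = 18, so x_{19} = 12 + 216 + 918 = 1146.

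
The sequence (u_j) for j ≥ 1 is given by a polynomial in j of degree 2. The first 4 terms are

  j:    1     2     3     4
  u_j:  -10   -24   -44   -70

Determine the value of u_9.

-290

1st diffs: -14, -20, -26.
2nd diffs: -6, -6 (constant).
So u_j = -3j^2 - 5j - 2.
Evaluating at j = 9 gives u_9 = -290.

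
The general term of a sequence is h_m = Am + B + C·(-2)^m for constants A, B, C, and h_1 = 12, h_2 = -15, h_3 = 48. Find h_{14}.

-81879

At m = 1, 2, 3: A + B - 2C = 12; 2A + B + 4C = -15; 3A + B - 8C = 48.
Subtracting the first from the second: A + 6C = -27.
Subtracting the second from the third: A - 12C = 63.
Solving: C = -5, A = 3, then B = -1.
So h_m = 3·m + (-1) + (-5)·(-2)^m; at m=14 this is -81879.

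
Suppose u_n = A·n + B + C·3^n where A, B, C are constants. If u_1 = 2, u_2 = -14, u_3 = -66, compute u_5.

-710

Write the equations: A + B + 3C = 2; 2A + B + 9C = -14; 3A + B + 27C = -66.
Subtracting the first from the second: A + 6C = -16.
Subtracting the second from the third: A + 18C = -52.
Solving: C = -3, A = 2, then B = 9.
Hence u_5 = 2·5 + 9 + (-3)·243 = -710.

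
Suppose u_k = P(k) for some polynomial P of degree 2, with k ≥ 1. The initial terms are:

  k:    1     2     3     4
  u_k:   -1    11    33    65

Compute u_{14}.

1st diffs: 12, 22, 32.
2nd diffs: 10, 10 (constant).
Newton forward-difference form: u_k = -1 + 12·C(k-1,1) + 10·C(k-1,2).
At k = 14: k-1 = 13, so u_{14} = -1 + 156 + 780 = 935.

935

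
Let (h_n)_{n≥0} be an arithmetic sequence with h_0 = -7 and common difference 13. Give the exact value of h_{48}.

h_n = -7 + (n - 0)·13.
h_{48} = -7 + 48·13 = 617.

617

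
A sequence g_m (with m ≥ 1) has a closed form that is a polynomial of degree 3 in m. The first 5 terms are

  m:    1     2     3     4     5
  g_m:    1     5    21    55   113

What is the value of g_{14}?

2705

1st diffs: 4, 16, 34, 58.
2nd diffs: 12, 18, 24.
3rd diffs: 6, 6 (constant).
Newton forward-difference form: g_m = 1 + 4·C(m-1,1) + 12·C(m-1,2) + 6·C(m-1,3).
At m = 14: m-1 = 13, so g_{14} = 1 + 52 + 936 + 1716 = 2705.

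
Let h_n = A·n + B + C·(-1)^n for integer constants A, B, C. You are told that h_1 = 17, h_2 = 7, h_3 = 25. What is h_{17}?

Plug in n = 1, 2, 3: A + B - C = 17; 2A + B + C = 7; 3A + B - C = 25.
Subtracting the first from the second: A + 2C = -10.
Subtracting the second from the third: A - 2C = 18.
Solving: C = -7, A = 4, then B = 6.
Hence h_{17} = 4·17 + 6 + (-7)·(-1) = 81.

81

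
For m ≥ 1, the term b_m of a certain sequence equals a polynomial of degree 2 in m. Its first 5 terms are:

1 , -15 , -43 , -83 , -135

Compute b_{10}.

-575

1st diffs: -16, -28, -40, -52.
2nd diffs: -12, -12, -12 (constant).
Newton forward-difference form: b_m = 1 + (-16)·C(m-1,1) + (-12)·C(m-1,2).
At m = 10: m-1 = 9, so b_{10} = 1 - 144 - 432 = -575.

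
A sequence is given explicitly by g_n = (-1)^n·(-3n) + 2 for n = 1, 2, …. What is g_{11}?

(-1)^11 = -1; -3n at n=11 is -33; so g_{11} = 35.

35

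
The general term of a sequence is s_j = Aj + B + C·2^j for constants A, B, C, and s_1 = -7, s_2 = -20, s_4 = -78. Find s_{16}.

-262218

The three given values yield: A + B + 2C = -7; 2A + B + 4C = -20; 4A + B + 16C = -78.
Subtracting the first from the second: A + 2C = -13.
Subtracting the second from the third: 2A + 12C = -58.
Solving: C = -4, A = -5, then B = 6.
Hence s_{16} = -5·16 + 6 + (-4)·65536 = -262218.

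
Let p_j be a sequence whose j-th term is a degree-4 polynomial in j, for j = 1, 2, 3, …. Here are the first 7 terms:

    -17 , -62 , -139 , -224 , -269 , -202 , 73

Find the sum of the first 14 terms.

1st diffs: -45, -77, -85, -45, 67, 275.
2nd diffs: -32, -8, 40, 112, 208.
3rd diffs: 24, 48, 72, 96.
4th diffs: 24, 24, 24 (constant).
So p_j = j^4 - 6j^3 - 5j^2 - 3j - 4.
Continuing: …, 676, 1751, 3466, 6013, …, p_{14} = 20926.
Summing j = 1..14 (14 terms) gives 56091.

56091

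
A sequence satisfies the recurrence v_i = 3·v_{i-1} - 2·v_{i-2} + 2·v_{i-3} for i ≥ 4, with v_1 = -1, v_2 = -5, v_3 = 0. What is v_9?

Applying the relation repeatedly:
v_4 = 8, v_5 = 14, v_6 = 26, v_7 = 66, v_8 = 174, v_9 = 442.

442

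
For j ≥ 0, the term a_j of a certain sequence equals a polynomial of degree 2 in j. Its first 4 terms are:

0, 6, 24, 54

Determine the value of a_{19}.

2166

1st diffs: 6, 18, 30.
2nd diffs: 12, 12 (constant).
Newton forward-difference form: a_j = 6·C(j,1) + 12·C(j,2).
At j = 19: j = 19, so a_{19} = 114 + 2052 = 2166.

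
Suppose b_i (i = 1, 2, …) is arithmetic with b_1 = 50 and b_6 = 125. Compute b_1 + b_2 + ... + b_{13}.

1820

Common difference d = (125 - 50) / (6 - 1) = 15.
b_i = 50 + (i - 1)·15.
b_{13} = 230; S = 13·(50 + 230)/2 = 1820.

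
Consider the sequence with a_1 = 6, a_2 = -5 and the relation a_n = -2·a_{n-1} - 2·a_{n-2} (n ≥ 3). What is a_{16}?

-896

Step forward from the initial values:
a_3 = -2  a_4 = 14  a_5 = -24  …  a_{13} = -384  a_{14} = 320  a_{15} = 128  a_{16} = -896.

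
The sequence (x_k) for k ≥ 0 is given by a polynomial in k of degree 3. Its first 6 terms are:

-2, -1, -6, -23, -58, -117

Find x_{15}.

1st diffs: 1, -5, -17, -35, -59.
2nd diffs: -6, -12, -18, -24.
3rd diffs: -6, -6, -6 (constant).
Newton forward-difference form: x_k = -2 + 1·C(k,1) + (-6)·C(k,2) + (-6)·C(k,3).
At k = 15: k = 15, so x_{15} = -2 + 15 - 630 - 2730 = -3347.

-3347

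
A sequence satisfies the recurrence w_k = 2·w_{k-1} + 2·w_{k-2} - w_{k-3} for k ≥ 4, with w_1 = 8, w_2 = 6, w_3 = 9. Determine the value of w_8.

Applying the relation repeatedly:
w_4 = 22;  w_5 = 56;  w_6 = 147;  w_7 = 384;  w_8 = 1006.

1006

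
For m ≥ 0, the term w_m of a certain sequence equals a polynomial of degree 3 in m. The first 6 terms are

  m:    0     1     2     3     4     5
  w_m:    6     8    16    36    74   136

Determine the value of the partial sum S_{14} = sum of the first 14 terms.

8456

1st diffs: 2, 8, 20, 38, 62.
2nd diffs: 6, 12, 18, 24.
3rd diffs: 6, 6, 6 (constant).
Newton forward-difference form: w_m = 6 + 2·C(m,1) + 6·C(m,2) + 6·C(m,3).
Continuing: …, 228, 356, 526, 744, …, w_{13} = 2216.
Summing m = 0..13 (14 terms) gives 8456.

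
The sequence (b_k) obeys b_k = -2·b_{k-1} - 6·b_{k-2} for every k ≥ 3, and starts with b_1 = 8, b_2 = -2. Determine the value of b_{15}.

Compute successive terms:
b_3 = -44, b_4 = 100, b_5 = 64, …, b_{12} = -147392, b_{13} = 4096, b_{14} = 876160, b_{15} = -1776896.

-1776896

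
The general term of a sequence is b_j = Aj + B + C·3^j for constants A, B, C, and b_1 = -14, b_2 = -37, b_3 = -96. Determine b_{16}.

At j = 1, 2, 3: A + B + 3C = -14; 2A + B + 9C = -37; 3A + B + 27C = -96.
Subtracting the first from the second: A + 6C = -23.
Subtracting the second from the third: A + 18C = -59.
Solving: C = -3, A = -5, then B = 0.
So b_j = -5·j + 0 + (-3)·3^j; at j=16 this is -129140243.

-129140243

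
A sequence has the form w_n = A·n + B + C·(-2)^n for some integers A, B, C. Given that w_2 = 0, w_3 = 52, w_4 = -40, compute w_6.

-224

Write the equations: 2A + B + 4C = 0; 3A + B - 8C = 52; 4A + B + 16C = -40.
Subtracting the first from the second: A - 12C = 52.
Subtracting the second from the third: A + 24C = -92.
Solving: C = -4, A = 4, then B = 8.
Therefore w_6 = 24 + 8 + (-4)·64 = -224.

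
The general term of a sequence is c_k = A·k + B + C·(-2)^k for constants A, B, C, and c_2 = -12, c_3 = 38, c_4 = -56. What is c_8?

Plug in k = 2, 3, 4: 2A + B + 4C = -12; 3A + B - 8C = 38; 4A + B + 16C = -56.
Subtracting the first from the second: A - 12C = 50.
Subtracting the second from the third: A + 24C = -94.
Solving: C = -4, A = 2, then B = 0.
Therefore c_8 = 16 + 0 + (-4)·256 = -1008.

-1008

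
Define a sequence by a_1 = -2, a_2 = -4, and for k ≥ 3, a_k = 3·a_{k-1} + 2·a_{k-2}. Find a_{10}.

-114568

Compute successive terms:
a_3 = -16; a_4 = -56; a_5 = -200; a_6 = -712; a_7 = -2536; a_8 = -9032; a_9 = -32168; a_{10} = -114568.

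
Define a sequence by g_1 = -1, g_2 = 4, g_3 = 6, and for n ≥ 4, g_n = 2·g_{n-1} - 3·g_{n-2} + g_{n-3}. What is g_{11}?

Applying the relation repeatedly:
g_4 = -1;  g_5 = -16;  g_6 = -23;  g_7 = 1;  g_8 = 55;  g_9 = 84;  g_{10} = 4;  g_{11} = -189.

-189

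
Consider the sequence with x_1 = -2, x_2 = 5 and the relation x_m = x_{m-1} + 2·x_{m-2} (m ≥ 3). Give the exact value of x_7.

61

Applying the relation repeatedly:
x_3 = 1  x_4 = 11  x_5 = 13  x_6 = 35  x_7 = 61.
(Characteristic roots are 2 and -1.)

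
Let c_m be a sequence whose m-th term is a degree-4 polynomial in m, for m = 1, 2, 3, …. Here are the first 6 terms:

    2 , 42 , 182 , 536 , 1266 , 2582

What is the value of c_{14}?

75246

1st diffs: 40, 140, 354, 730, 1316.
2nd diffs: 100, 214, 376, 586.
3rd diffs: 114, 162, 210.
4th diffs: 48, 48 (constant).
Newton forward-difference form: c_m = 2 + 40·C(m-1,1) + 100·C(m-1,2) + 114·C(m-1,3) + 48·C(m-1,4).
At m = 14: m-1 = 13, so c_{14} = 2 + 520 + 7800 + 32604 + 34320 = 75246.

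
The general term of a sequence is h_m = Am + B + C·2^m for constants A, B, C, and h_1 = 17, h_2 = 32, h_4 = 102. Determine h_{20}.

The three given values yield: A + B + 2C = 17; 2A + B + 4C = 32; 4A + B + 16C = 102.
Subtracting the first from the second: A + 2C = 15.
Subtracting the second from the third: 2A + 12C = 70.
Solving: C = 5, A = 5, then B = 2.
So h_m = 5·m + 2 + 5·2^m; at m=20 this is 5242982.

5242982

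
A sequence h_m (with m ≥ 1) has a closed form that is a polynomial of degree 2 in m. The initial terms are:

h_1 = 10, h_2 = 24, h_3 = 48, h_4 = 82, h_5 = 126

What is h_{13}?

1st diffs: 14, 24, 34, 44.
2nd diffs: 10, 10, 10 (constant).
So h_m = 5m^2 - m + 6.
Evaluating at m = 13 gives h_{13} = 838.

838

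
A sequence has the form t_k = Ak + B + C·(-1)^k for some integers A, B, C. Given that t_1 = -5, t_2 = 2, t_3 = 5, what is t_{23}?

At k = 1, 2, 3: A + B - C = -5; 2A + B + C = 2; 3A + B - C = 5.
Subtracting the first from the second: A + 2C = 7.
Subtracting the second from the third: A - 2C = 3.
Solving: C = 1, A = 5, then B = -9.
Hence t_{23} = 5·23 + (-9) + 1·(-1) = 105.

105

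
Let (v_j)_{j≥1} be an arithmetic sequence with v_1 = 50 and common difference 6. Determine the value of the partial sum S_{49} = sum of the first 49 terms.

9506

v_j = 50 + (j - 1)·6.
v_{49} = 338; S = 49·(50 + 338)/2 = 9506.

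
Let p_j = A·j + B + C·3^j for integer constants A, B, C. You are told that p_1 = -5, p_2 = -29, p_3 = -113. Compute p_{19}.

At j = 1, 2, 3: A + B + 3C = -5; 2A + B + 9C = -29; 3A + B + 27C = -113.
Subtracting the first from the second: A + 6C = -24.
Subtracting the second from the third: A + 18C = -84.
Solving: C = -5, A = 6, then B = 4.
Therefore p_{19} = 114 + 4 + (-5)·1162261467 = -5811307217.

-5811307217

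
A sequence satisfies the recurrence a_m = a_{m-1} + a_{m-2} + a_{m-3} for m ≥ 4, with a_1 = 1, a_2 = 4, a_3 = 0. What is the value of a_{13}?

Compute successive terms:
a_4 = 5;  a_5 = 9;  a_6 = 14;  a_7 = 28;  a_8 = 51;  a_9 = 93;  a_{10} = 172;  a_{11} = 316;  a_{12} = 581;  a_{13} = 1069.

1069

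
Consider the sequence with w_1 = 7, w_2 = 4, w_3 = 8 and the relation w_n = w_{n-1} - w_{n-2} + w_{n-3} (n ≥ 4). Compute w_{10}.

4

Applying the relation repeatedly:
w_4 = 11, w_5 = 7, w_6 = 4, w_7 = 8, w_8 = 11, w_9 = 7, w_{10} = 4.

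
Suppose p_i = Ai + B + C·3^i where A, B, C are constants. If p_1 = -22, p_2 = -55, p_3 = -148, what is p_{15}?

-71744584

The three given values yield: A + B + 3C = -22; 2A + B + 9C = -55; 3A + B + 27C = -148.
Subtracting the first from the second: A + 6C = -33.
Subtracting the second from the third: A + 18C = -93.
Solving: C = -5, A = -3, then B = -4.
Hence p_{15} = -3·15 + (-4) + (-5)·14348907 = -71744584.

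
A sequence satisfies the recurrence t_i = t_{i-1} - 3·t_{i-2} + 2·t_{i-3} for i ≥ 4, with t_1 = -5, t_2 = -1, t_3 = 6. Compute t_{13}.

-905

Step forward from the initial values:
t_4 = -1  t_5 = -21  t_6 = -6  t_7 = 55  t_8 = 31  t_9 = -146  t_{10} = -129  t_{11} = 371  t_{12} = 466  t_{13} = -905.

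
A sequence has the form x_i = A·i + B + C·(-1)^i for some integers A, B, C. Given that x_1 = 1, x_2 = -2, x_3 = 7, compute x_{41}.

121

At i = 1, 2, 3: A + B - C = 1; 2A + B + C = -2; 3A + B - C = 7.
Subtracting the first from the second: A + 2C = -3.
Subtracting the second from the third: A - 2C = 9.
Solving: C = -3, A = 3, then B = -5.
Therefore x_{41} = 123 + (-5) + (-3)·(-1) = 121.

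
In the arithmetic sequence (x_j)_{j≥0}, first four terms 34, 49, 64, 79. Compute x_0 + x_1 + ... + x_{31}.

Common difference d = 15.
x_j = 34 + (j - 0)·15.
x_{31} = 499; S = 32·(34 + 499)/2 = 8528.

8528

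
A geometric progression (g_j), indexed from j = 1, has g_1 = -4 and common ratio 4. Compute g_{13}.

-67108864

g_j = (-4)·4^(j-1).
g_{13} = (-4)·4^12 = -67108864.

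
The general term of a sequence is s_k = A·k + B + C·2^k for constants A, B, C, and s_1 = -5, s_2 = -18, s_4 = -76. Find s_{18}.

-1048658

Plug in k = 1, 2, 4: A + B + 2C = -5; 2A + B + 4C = -18; 4A + B + 16C = -76.
Subtracting the first from the second: A + 2C = -13.
Subtracting the second from the third: 2A + 12C = -58.
Solving: C = -4, A = -5, then B = 8.
Hence s_{18} = -5·18 + 8 + (-4)·262144 = -1048658.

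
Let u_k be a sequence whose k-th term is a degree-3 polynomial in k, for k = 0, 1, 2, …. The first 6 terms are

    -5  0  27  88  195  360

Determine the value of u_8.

1st diffs: 5, 27, 61, 107, 165.
2nd diffs: 22, 34, 46, 58.
3rd diffs: 12, 12, 12 (constant).
Newton forward-difference form: u_k = -5 + 5·C(k,1) + 22·C(k,2) + 12·C(k,3).
At k = 8: k = 8, so u_8 = -5 + 40 + 616 + 672 = 1323.

1323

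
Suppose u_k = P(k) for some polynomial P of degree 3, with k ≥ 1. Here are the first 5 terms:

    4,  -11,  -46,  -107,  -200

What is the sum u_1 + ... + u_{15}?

-18805

1st diffs: -15, -35, -61, -93.
2nd diffs: -20, -26, -32.
3rd diffs: -6, -6 (constant).
So u_k = -k^3 - 4k^2 + 4k + 5.
Continuing: …, -331, -506, -731, -1012, …, u_{15} = -4210.
Summing k = 1..15 (15 terms) gives -18805.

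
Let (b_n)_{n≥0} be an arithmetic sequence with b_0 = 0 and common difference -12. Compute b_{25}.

-300

b_n = 0 + (n - 0)·(-12).
b_{25} = 0 + 25·(-12) = -300.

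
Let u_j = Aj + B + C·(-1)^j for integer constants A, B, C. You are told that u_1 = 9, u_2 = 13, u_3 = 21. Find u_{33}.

201

At j = 1, 2, 3: A + B - C = 9; 2A + B + C = 13; 3A + B - C = 21.
Subtracting the first from the second: A + 2C = 4.
Subtracting the second from the third: A - 2C = 8.
Solving: C = -1, A = 6, then B = 2.
So u_j = 6·j + 2 + (-1)·(-1)^j; at j=33 this is 201.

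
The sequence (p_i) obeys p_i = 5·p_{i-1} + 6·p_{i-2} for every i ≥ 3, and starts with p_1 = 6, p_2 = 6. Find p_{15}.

134338567026

Step forward from the initial values:
p_3 = 66; p_4 = 366; p_5 = 2226; …; p_{12} = 621937806; p_{13} = 3731626866; p_{14} = 22389761166; p_{15} = 134338567026.
(Characteristic roots are 6 and -1.)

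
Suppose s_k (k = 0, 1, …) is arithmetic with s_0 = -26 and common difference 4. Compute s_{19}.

s_k = -26 + (k - 0)·4.
s_{19} = -26 + 19·4 = 50.

50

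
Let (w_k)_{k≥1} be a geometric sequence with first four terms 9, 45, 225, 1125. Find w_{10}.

Common ratio r = 5.
w_k = 9·5^(k-1).
w_{10} = 9·5^9 = 17578125.

17578125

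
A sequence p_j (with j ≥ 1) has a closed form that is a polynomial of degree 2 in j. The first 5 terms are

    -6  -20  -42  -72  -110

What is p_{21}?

1st diffs: -14, -22, -30, -38.
2nd diffs: -8, -8, -8 (constant).
Newton forward-difference form: p_j = -6 + (-14)·C(j-1,1) + (-8)·C(j-1,2).
At j = 21: j-1 = 20, so p_{21} = -6 - 280 - 1520 = -1806.

-1806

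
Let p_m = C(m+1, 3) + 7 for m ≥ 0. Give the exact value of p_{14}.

C(15, 3) = 455, so p_{14} = 462.

462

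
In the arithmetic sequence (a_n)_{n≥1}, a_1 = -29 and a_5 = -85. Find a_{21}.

-309

Common difference d = (-85 - (-29)) / (5 - 1) = -14.
a_n = -29 + (n - 1)·(-14).
a_{21} = -29 + 20·(-14) = -309.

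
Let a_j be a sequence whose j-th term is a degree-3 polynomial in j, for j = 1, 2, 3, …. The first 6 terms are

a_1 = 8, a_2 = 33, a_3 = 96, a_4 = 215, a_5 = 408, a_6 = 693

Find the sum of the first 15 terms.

1st diffs: 25, 63, 119, 193, 285.
2nd diffs: 38, 56, 74, 92.
3rd diffs: 18, 18, 18 (constant).
Newton forward-difference form: a_j = 8 + 25·C(j-1,1) + 38·C(j-1,2) + 18·C(j-1,3).
Continuing: …, 1088, 1611, 2280, 3113, …, a_{15} = 10368.
Summing j = 1..15 (15 terms) gives 44605.

44605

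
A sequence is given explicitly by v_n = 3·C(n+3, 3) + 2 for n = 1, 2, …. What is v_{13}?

C(16, 3) = 560, so v_{13} = 1682.

1682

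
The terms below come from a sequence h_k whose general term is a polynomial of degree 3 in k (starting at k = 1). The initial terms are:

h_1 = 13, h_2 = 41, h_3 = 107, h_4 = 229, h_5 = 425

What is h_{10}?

1st diffs: 28, 66, 122, 196.
2nd diffs: 38, 56, 74.
3rd diffs: 18, 18 (constant).
Newton forward-difference form: h_k = 13 + 28·C(k-1,1) + 38·C(k-1,2) + 18·C(k-1,3).
At k = 10: k-1 = 9, so h_{10} = 13 + 252 + 1368 + 1512 = 3145.

3145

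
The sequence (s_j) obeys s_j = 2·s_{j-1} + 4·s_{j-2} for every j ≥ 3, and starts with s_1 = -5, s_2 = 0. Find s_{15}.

-19087360

Step forward from the initial values:
s_3 = -20, s_4 = -40, s_5 = -160, …, s_{12} = -563200, s_{13} = -1822720, s_{14} = -5898240, s_{15} = -19087360.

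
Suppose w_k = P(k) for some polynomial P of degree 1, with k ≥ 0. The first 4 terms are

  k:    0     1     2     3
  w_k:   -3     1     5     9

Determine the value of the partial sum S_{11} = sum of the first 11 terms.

1st diffs: 4, 4, 4 (constant).
So w_k = 4k - 3.
Continuing: …, 13, 17, 21, 25, …, w_{10} = 37.
Summing k = 0..10 (11 terms) gives 187.

187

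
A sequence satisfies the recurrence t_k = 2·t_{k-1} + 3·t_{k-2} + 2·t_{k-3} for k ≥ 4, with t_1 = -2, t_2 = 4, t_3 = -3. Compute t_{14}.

73254

Applying the relation repeatedly:
t_4 = 2, t_5 = 3, t_6 = 6, …, t_{11} = 2337, t_{12} = 7370, t_{13} = 23235, t_{14} = 73254.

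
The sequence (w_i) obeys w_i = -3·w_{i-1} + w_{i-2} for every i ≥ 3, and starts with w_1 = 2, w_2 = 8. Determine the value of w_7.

Compute successive terms:
w_3 = -22  w_4 = 74  w_5 = -244  w_6 = 806  w_7 = -2662.

-2662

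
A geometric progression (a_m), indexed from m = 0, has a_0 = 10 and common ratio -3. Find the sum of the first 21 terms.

a_m = 10·(-3)^(m-0).
S = 10·((-3)^21 - 1)/(-3 - 1) = 10·(-10460353203 - 1)/(-4) = 26150883010.

26150883010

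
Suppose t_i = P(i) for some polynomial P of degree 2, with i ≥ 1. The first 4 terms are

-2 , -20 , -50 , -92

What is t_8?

-380

1st diffs: -18, -30, -42.
2nd diffs: -12, -12 (constant).
Newton forward-difference form: t_i = -2 + (-18)·C(i-1,1) + (-12)·C(i-1,2).
At i = 8: i-1 = 7, so t_8 = -2 - 126 - 252 = -380.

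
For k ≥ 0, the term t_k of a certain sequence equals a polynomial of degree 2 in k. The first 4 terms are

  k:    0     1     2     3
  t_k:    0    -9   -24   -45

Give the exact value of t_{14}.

-672

1st diffs: -9, -15, -21.
2nd diffs: -6, -6 (constant).
Newton forward-difference form: t_k = (-9)·C(k,1) + (-6)·C(k,2).
At k = 14: k = 14, so t_{14} = -126 - 546 = -672.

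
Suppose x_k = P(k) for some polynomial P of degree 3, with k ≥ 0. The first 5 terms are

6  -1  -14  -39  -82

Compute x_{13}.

-2269

1st diffs: -7, -13, -25, -43.
2nd diffs: -6, -12, -18.
3rd diffs: -6, -6 (constant).
So x_k = -k^3 - 6k + 6.
Evaluating at k = 13 gives x_{13} = -2269.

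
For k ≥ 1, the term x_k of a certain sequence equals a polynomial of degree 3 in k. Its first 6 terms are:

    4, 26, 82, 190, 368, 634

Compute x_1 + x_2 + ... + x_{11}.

1st diffs: 22, 56, 108, 178, 266.
2nd diffs: 34, 52, 70, 88.
3rd diffs: 18, 18, 18 (constant).
Newton forward-difference form: x_k = 4 + 22·C(k-1,1) + 34·C(k-1,2) + 18·C(k-1,3).
Continuing: …, 1006, 1502, 2140, 2938, …, x_{11} = 3914.
Summing k = 1..11 (11 terms) gives 12804.

12804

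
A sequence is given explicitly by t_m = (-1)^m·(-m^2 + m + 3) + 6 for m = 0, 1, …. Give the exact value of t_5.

(-1)^5 = -1; -m^2 + m + 3 at m=5 is -17; so t_5 = 23.

23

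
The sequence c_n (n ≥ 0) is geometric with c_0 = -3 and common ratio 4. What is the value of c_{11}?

-12582912

c_n = (-3)·4^(n-0).
c_{11} = (-3)·4^11 = -12582912.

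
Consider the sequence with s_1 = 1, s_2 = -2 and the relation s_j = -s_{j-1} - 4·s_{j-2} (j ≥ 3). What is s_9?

Applying the relation repeatedly:
s_3 = -2, s_4 = 10, s_5 = -2, s_6 = -38, s_7 = 46, s_8 = 106, s_9 = -290.

-290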